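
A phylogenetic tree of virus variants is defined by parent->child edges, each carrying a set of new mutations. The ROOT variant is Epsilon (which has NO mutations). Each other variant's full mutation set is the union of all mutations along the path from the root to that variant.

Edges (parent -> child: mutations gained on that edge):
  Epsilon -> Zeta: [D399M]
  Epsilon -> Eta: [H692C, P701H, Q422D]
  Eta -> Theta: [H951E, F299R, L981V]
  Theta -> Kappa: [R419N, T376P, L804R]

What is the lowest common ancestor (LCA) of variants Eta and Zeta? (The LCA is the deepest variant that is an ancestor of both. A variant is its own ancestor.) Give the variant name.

Answer: Epsilon

Derivation:
Path from root to Eta: Epsilon -> Eta
  ancestors of Eta: {Epsilon, Eta}
Path from root to Zeta: Epsilon -> Zeta
  ancestors of Zeta: {Epsilon, Zeta}
Common ancestors: {Epsilon}
Walk up from Zeta: Zeta (not in ancestors of Eta), Epsilon (in ancestors of Eta)
Deepest common ancestor (LCA) = Epsilon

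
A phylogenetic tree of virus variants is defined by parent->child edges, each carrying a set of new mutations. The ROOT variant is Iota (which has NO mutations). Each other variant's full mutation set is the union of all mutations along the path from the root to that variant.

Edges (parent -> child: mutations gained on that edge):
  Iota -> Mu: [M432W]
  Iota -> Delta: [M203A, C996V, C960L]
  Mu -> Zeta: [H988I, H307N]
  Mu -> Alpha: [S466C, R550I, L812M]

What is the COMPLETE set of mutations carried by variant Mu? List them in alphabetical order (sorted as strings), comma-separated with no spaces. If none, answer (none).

At Iota: gained [] -> total []
At Mu: gained ['M432W'] -> total ['M432W']

Answer: M432W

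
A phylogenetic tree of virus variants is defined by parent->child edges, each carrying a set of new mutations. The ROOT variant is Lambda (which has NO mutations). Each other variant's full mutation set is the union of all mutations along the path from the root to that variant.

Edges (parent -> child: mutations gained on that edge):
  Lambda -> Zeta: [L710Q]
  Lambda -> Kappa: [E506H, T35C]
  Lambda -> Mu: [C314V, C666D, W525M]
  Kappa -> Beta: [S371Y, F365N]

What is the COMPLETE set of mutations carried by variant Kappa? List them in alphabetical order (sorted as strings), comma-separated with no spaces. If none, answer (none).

Answer: E506H,T35C

Derivation:
At Lambda: gained [] -> total []
At Kappa: gained ['E506H', 'T35C'] -> total ['E506H', 'T35C']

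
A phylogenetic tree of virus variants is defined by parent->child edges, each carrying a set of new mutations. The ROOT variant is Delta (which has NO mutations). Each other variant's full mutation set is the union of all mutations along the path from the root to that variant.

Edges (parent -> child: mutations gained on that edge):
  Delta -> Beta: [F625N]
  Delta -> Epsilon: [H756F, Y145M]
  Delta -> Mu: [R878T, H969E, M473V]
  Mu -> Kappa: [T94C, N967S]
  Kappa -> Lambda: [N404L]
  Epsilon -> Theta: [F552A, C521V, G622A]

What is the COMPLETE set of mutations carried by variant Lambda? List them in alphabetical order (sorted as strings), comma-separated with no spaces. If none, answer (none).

Answer: H969E,M473V,N404L,N967S,R878T,T94C

Derivation:
At Delta: gained [] -> total []
At Mu: gained ['R878T', 'H969E', 'M473V'] -> total ['H969E', 'M473V', 'R878T']
At Kappa: gained ['T94C', 'N967S'] -> total ['H969E', 'M473V', 'N967S', 'R878T', 'T94C']
At Lambda: gained ['N404L'] -> total ['H969E', 'M473V', 'N404L', 'N967S', 'R878T', 'T94C']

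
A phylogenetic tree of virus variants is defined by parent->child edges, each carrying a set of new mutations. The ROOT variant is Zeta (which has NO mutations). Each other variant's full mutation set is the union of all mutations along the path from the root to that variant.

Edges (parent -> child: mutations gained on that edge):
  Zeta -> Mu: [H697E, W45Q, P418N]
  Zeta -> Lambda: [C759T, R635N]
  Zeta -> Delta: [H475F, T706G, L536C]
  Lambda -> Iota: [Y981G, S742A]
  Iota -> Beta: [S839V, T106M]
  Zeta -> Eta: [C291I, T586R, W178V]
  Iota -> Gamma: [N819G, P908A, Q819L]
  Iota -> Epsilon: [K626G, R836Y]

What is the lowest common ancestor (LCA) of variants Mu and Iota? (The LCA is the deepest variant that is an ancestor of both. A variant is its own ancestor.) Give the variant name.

Path from root to Mu: Zeta -> Mu
  ancestors of Mu: {Zeta, Mu}
Path from root to Iota: Zeta -> Lambda -> Iota
  ancestors of Iota: {Zeta, Lambda, Iota}
Common ancestors: {Zeta}
Walk up from Iota: Iota (not in ancestors of Mu), Lambda (not in ancestors of Mu), Zeta (in ancestors of Mu)
Deepest common ancestor (LCA) = Zeta

Answer: Zeta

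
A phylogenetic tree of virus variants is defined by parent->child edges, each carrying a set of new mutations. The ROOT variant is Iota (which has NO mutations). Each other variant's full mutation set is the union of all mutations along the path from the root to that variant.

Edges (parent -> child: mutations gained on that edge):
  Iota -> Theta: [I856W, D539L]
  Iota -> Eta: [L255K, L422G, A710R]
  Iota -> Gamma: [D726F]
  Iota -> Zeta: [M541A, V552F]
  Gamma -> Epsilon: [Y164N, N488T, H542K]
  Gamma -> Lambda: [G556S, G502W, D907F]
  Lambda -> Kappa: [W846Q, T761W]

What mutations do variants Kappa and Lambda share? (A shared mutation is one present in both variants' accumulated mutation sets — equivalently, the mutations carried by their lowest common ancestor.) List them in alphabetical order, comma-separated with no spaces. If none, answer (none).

Accumulating mutations along path to Kappa:
  At Iota: gained [] -> total []
  At Gamma: gained ['D726F'] -> total ['D726F']
  At Lambda: gained ['G556S', 'G502W', 'D907F'] -> total ['D726F', 'D907F', 'G502W', 'G556S']
  At Kappa: gained ['W846Q', 'T761W'] -> total ['D726F', 'D907F', 'G502W', 'G556S', 'T761W', 'W846Q']
Mutations(Kappa) = ['D726F', 'D907F', 'G502W', 'G556S', 'T761W', 'W846Q']
Accumulating mutations along path to Lambda:
  At Iota: gained [] -> total []
  At Gamma: gained ['D726F'] -> total ['D726F']
  At Lambda: gained ['G556S', 'G502W', 'D907F'] -> total ['D726F', 'D907F', 'G502W', 'G556S']
Mutations(Lambda) = ['D726F', 'D907F', 'G502W', 'G556S']
Intersection: ['D726F', 'D907F', 'G502W', 'G556S', 'T761W', 'W846Q'] ∩ ['D726F', 'D907F', 'G502W', 'G556S'] = ['D726F', 'D907F', 'G502W', 'G556S']

Answer: D726F,D907F,G502W,G556S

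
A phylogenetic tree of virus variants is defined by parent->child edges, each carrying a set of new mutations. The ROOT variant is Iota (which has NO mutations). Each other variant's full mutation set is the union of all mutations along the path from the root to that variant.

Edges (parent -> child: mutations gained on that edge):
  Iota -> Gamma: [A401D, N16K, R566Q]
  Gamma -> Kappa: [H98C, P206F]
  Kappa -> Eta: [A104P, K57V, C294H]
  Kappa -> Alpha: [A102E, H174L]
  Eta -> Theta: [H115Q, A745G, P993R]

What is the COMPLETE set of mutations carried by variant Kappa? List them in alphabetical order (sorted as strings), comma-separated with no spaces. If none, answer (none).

Answer: A401D,H98C,N16K,P206F,R566Q

Derivation:
At Iota: gained [] -> total []
At Gamma: gained ['A401D', 'N16K', 'R566Q'] -> total ['A401D', 'N16K', 'R566Q']
At Kappa: gained ['H98C', 'P206F'] -> total ['A401D', 'H98C', 'N16K', 'P206F', 'R566Q']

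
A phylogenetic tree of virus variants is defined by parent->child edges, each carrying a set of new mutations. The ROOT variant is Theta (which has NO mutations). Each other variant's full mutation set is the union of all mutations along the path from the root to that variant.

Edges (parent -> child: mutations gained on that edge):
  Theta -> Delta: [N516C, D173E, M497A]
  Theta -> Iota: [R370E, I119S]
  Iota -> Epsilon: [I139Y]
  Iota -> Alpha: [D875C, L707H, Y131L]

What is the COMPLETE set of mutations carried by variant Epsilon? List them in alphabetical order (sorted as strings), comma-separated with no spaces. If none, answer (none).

At Theta: gained [] -> total []
At Iota: gained ['R370E', 'I119S'] -> total ['I119S', 'R370E']
At Epsilon: gained ['I139Y'] -> total ['I119S', 'I139Y', 'R370E']

Answer: I119S,I139Y,R370E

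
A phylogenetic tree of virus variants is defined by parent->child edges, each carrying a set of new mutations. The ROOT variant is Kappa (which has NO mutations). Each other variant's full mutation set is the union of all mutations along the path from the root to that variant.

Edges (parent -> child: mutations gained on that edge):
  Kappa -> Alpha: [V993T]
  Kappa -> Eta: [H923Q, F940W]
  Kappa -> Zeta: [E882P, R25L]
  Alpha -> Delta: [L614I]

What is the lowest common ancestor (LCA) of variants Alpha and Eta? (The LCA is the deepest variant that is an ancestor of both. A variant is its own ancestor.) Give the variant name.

Answer: Kappa

Derivation:
Path from root to Alpha: Kappa -> Alpha
  ancestors of Alpha: {Kappa, Alpha}
Path from root to Eta: Kappa -> Eta
  ancestors of Eta: {Kappa, Eta}
Common ancestors: {Kappa}
Walk up from Eta: Eta (not in ancestors of Alpha), Kappa (in ancestors of Alpha)
Deepest common ancestor (LCA) = Kappa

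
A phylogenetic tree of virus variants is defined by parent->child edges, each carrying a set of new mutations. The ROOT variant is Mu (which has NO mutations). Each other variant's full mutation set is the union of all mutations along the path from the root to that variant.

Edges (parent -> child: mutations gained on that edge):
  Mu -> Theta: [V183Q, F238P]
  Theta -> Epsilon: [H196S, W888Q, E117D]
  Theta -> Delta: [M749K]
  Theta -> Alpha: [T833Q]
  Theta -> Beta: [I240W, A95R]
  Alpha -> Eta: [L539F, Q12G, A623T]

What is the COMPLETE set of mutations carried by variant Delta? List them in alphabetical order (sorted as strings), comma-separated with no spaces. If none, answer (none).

At Mu: gained [] -> total []
At Theta: gained ['V183Q', 'F238P'] -> total ['F238P', 'V183Q']
At Delta: gained ['M749K'] -> total ['F238P', 'M749K', 'V183Q']

Answer: F238P,M749K,V183Q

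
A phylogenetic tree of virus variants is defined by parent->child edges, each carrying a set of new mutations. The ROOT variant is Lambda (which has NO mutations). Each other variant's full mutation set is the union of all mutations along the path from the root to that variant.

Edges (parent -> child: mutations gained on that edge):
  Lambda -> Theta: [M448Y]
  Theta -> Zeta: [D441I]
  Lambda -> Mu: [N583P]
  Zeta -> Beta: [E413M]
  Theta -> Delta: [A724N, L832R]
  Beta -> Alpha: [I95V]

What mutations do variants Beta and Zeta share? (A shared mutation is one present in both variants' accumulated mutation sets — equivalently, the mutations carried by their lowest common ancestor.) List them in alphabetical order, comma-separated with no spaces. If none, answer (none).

Accumulating mutations along path to Beta:
  At Lambda: gained [] -> total []
  At Theta: gained ['M448Y'] -> total ['M448Y']
  At Zeta: gained ['D441I'] -> total ['D441I', 'M448Y']
  At Beta: gained ['E413M'] -> total ['D441I', 'E413M', 'M448Y']
Mutations(Beta) = ['D441I', 'E413M', 'M448Y']
Accumulating mutations along path to Zeta:
  At Lambda: gained [] -> total []
  At Theta: gained ['M448Y'] -> total ['M448Y']
  At Zeta: gained ['D441I'] -> total ['D441I', 'M448Y']
Mutations(Zeta) = ['D441I', 'M448Y']
Intersection: ['D441I', 'E413M', 'M448Y'] ∩ ['D441I', 'M448Y'] = ['D441I', 'M448Y']

Answer: D441I,M448Y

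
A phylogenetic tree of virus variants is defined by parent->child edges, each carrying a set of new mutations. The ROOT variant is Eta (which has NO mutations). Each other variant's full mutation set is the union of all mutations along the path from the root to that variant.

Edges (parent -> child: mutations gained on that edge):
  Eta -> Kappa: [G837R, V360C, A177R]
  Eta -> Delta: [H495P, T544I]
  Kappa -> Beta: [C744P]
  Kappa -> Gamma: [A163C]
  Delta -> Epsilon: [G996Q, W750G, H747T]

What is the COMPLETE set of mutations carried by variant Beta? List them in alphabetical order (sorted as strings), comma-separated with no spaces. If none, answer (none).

At Eta: gained [] -> total []
At Kappa: gained ['G837R', 'V360C', 'A177R'] -> total ['A177R', 'G837R', 'V360C']
At Beta: gained ['C744P'] -> total ['A177R', 'C744P', 'G837R', 'V360C']

Answer: A177R,C744P,G837R,V360C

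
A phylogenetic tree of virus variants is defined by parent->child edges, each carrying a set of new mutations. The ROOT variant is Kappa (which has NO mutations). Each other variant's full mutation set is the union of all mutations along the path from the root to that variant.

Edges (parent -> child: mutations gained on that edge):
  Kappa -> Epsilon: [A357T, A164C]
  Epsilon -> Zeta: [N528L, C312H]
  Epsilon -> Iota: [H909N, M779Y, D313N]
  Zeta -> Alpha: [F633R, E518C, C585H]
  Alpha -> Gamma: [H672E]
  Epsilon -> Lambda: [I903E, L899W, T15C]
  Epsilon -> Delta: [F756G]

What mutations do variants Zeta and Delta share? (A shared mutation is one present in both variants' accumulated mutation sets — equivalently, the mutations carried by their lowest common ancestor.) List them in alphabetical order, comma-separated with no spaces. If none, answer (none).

Answer: A164C,A357T

Derivation:
Accumulating mutations along path to Zeta:
  At Kappa: gained [] -> total []
  At Epsilon: gained ['A357T', 'A164C'] -> total ['A164C', 'A357T']
  At Zeta: gained ['N528L', 'C312H'] -> total ['A164C', 'A357T', 'C312H', 'N528L']
Mutations(Zeta) = ['A164C', 'A357T', 'C312H', 'N528L']
Accumulating mutations along path to Delta:
  At Kappa: gained [] -> total []
  At Epsilon: gained ['A357T', 'A164C'] -> total ['A164C', 'A357T']
  At Delta: gained ['F756G'] -> total ['A164C', 'A357T', 'F756G']
Mutations(Delta) = ['A164C', 'A357T', 'F756G']
Intersection: ['A164C', 'A357T', 'C312H', 'N528L'] ∩ ['A164C', 'A357T', 'F756G'] = ['A164C', 'A357T']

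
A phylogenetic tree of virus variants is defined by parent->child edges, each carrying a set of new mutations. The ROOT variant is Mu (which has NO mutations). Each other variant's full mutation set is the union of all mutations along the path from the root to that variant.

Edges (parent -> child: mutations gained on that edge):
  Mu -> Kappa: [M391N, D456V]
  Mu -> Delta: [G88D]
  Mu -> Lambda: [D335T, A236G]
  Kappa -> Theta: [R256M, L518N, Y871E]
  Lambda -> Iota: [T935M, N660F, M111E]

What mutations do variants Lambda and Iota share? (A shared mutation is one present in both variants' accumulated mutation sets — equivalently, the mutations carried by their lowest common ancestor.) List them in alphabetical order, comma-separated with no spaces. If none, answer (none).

Accumulating mutations along path to Lambda:
  At Mu: gained [] -> total []
  At Lambda: gained ['D335T', 'A236G'] -> total ['A236G', 'D335T']
Mutations(Lambda) = ['A236G', 'D335T']
Accumulating mutations along path to Iota:
  At Mu: gained [] -> total []
  At Lambda: gained ['D335T', 'A236G'] -> total ['A236G', 'D335T']
  At Iota: gained ['T935M', 'N660F', 'M111E'] -> total ['A236G', 'D335T', 'M111E', 'N660F', 'T935M']
Mutations(Iota) = ['A236G', 'D335T', 'M111E', 'N660F', 'T935M']
Intersection: ['A236G', 'D335T'] ∩ ['A236G', 'D335T', 'M111E', 'N660F', 'T935M'] = ['A236G', 'D335T']

Answer: A236G,D335T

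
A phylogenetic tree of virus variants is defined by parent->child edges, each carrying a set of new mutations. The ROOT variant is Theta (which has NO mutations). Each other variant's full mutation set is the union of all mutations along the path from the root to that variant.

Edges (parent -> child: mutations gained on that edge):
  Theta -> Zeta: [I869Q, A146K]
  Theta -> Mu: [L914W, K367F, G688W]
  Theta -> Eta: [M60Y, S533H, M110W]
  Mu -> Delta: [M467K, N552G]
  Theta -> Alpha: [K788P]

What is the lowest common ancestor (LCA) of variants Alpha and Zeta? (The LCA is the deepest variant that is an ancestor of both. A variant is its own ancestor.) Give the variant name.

Path from root to Alpha: Theta -> Alpha
  ancestors of Alpha: {Theta, Alpha}
Path from root to Zeta: Theta -> Zeta
  ancestors of Zeta: {Theta, Zeta}
Common ancestors: {Theta}
Walk up from Zeta: Zeta (not in ancestors of Alpha), Theta (in ancestors of Alpha)
Deepest common ancestor (LCA) = Theta

Answer: Theta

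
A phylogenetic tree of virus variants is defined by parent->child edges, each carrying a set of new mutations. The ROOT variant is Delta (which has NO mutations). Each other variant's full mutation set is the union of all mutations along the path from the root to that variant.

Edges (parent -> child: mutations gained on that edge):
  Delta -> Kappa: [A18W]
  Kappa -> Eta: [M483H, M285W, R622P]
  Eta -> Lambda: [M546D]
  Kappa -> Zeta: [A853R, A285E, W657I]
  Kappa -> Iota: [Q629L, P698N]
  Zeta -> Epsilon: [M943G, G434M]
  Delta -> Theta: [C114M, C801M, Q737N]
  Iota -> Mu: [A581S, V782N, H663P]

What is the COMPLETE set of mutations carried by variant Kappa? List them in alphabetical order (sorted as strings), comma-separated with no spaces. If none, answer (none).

Answer: A18W

Derivation:
At Delta: gained [] -> total []
At Kappa: gained ['A18W'] -> total ['A18W']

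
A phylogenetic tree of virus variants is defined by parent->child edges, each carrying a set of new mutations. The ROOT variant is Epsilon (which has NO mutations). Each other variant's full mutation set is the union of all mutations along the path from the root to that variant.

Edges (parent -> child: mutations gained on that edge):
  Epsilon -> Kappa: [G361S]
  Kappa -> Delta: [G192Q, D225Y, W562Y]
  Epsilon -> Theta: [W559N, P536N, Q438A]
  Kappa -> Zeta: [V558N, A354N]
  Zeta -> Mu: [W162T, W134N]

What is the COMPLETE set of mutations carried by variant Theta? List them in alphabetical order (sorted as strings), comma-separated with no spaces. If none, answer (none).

At Epsilon: gained [] -> total []
At Theta: gained ['W559N', 'P536N', 'Q438A'] -> total ['P536N', 'Q438A', 'W559N']

Answer: P536N,Q438A,W559N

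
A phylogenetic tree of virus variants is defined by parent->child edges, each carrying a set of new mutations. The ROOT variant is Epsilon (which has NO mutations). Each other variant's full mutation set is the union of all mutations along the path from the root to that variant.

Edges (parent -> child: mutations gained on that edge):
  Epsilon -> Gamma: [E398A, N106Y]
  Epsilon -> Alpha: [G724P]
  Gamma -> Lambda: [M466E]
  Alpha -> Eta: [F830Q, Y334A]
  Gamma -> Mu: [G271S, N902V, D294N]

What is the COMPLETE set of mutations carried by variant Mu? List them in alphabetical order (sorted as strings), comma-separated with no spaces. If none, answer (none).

Answer: D294N,E398A,G271S,N106Y,N902V

Derivation:
At Epsilon: gained [] -> total []
At Gamma: gained ['E398A', 'N106Y'] -> total ['E398A', 'N106Y']
At Mu: gained ['G271S', 'N902V', 'D294N'] -> total ['D294N', 'E398A', 'G271S', 'N106Y', 'N902V']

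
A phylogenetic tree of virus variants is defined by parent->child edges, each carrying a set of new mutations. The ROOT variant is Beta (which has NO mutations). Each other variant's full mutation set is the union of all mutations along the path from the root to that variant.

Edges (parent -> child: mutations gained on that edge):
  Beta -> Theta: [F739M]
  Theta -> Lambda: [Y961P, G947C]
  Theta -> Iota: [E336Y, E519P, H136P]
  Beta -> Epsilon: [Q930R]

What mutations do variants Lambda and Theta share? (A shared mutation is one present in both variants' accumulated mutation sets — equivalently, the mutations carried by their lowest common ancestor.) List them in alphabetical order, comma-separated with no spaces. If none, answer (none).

Accumulating mutations along path to Lambda:
  At Beta: gained [] -> total []
  At Theta: gained ['F739M'] -> total ['F739M']
  At Lambda: gained ['Y961P', 'G947C'] -> total ['F739M', 'G947C', 'Y961P']
Mutations(Lambda) = ['F739M', 'G947C', 'Y961P']
Accumulating mutations along path to Theta:
  At Beta: gained [] -> total []
  At Theta: gained ['F739M'] -> total ['F739M']
Mutations(Theta) = ['F739M']
Intersection: ['F739M', 'G947C', 'Y961P'] ∩ ['F739M'] = ['F739M']

Answer: F739M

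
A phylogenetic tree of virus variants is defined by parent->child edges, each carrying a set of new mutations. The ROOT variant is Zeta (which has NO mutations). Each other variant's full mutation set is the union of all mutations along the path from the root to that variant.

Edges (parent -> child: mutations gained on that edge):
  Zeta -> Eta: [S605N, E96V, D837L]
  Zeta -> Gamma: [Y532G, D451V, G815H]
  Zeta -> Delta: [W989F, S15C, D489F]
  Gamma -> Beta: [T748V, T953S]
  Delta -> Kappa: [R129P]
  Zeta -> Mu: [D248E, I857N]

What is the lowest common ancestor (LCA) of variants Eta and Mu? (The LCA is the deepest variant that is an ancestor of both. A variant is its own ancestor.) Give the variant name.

Path from root to Eta: Zeta -> Eta
  ancestors of Eta: {Zeta, Eta}
Path from root to Mu: Zeta -> Mu
  ancestors of Mu: {Zeta, Mu}
Common ancestors: {Zeta}
Walk up from Mu: Mu (not in ancestors of Eta), Zeta (in ancestors of Eta)
Deepest common ancestor (LCA) = Zeta

Answer: Zeta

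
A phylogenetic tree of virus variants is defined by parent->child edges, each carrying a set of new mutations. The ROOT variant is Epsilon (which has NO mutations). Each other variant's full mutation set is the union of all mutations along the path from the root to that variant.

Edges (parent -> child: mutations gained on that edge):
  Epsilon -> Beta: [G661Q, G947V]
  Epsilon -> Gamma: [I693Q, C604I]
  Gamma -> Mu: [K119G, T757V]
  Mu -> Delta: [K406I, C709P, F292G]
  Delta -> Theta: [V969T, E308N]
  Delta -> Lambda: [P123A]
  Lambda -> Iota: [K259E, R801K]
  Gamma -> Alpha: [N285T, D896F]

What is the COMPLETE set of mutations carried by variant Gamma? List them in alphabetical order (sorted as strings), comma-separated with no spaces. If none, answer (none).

At Epsilon: gained [] -> total []
At Gamma: gained ['I693Q', 'C604I'] -> total ['C604I', 'I693Q']

Answer: C604I,I693Q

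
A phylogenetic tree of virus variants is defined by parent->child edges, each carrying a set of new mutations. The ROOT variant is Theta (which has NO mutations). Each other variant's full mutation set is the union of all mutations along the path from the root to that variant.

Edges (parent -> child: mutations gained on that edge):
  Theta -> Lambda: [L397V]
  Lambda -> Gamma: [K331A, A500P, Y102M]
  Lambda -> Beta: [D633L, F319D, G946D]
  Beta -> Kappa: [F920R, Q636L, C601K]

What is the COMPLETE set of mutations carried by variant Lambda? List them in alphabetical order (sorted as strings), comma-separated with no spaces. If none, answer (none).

At Theta: gained [] -> total []
At Lambda: gained ['L397V'] -> total ['L397V']

Answer: L397V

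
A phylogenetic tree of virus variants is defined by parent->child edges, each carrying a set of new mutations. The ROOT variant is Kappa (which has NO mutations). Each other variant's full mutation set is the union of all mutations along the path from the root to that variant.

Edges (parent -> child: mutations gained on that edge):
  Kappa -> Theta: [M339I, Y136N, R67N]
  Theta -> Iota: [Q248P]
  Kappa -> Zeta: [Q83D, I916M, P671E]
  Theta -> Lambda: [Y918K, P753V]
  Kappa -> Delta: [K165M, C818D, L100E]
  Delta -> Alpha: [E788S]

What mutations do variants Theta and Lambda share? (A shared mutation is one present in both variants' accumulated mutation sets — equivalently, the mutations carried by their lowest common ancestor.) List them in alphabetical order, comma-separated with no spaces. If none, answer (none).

Accumulating mutations along path to Theta:
  At Kappa: gained [] -> total []
  At Theta: gained ['M339I', 'Y136N', 'R67N'] -> total ['M339I', 'R67N', 'Y136N']
Mutations(Theta) = ['M339I', 'R67N', 'Y136N']
Accumulating mutations along path to Lambda:
  At Kappa: gained [] -> total []
  At Theta: gained ['M339I', 'Y136N', 'R67N'] -> total ['M339I', 'R67N', 'Y136N']
  At Lambda: gained ['Y918K', 'P753V'] -> total ['M339I', 'P753V', 'R67N', 'Y136N', 'Y918K']
Mutations(Lambda) = ['M339I', 'P753V', 'R67N', 'Y136N', 'Y918K']
Intersection: ['M339I', 'R67N', 'Y136N'] ∩ ['M339I', 'P753V', 'R67N', 'Y136N', 'Y918K'] = ['M339I', 'R67N', 'Y136N']

Answer: M339I,R67N,Y136N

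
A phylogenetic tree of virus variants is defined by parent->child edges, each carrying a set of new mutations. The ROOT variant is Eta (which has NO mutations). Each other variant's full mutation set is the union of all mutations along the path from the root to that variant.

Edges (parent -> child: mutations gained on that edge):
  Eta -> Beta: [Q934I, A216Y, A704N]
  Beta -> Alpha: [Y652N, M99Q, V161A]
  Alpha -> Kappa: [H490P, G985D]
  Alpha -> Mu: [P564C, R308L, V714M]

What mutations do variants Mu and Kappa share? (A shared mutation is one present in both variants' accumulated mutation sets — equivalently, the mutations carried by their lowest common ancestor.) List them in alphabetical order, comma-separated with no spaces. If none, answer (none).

Accumulating mutations along path to Mu:
  At Eta: gained [] -> total []
  At Beta: gained ['Q934I', 'A216Y', 'A704N'] -> total ['A216Y', 'A704N', 'Q934I']
  At Alpha: gained ['Y652N', 'M99Q', 'V161A'] -> total ['A216Y', 'A704N', 'M99Q', 'Q934I', 'V161A', 'Y652N']
  At Mu: gained ['P564C', 'R308L', 'V714M'] -> total ['A216Y', 'A704N', 'M99Q', 'P564C', 'Q934I', 'R308L', 'V161A', 'V714M', 'Y652N']
Mutations(Mu) = ['A216Y', 'A704N', 'M99Q', 'P564C', 'Q934I', 'R308L', 'V161A', 'V714M', 'Y652N']
Accumulating mutations along path to Kappa:
  At Eta: gained [] -> total []
  At Beta: gained ['Q934I', 'A216Y', 'A704N'] -> total ['A216Y', 'A704N', 'Q934I']
  At Alpha: gained ['Y652N', 'M99Q', 'V161A'] -> total ['A216Y', 'A704N', 'M99Q', 'Q934I', 'V161A', 'Y652N']
  At Kappa: gained ['H490P', 'G985D'] -> total ['A216Y', 'A704N', 'G985D', 'H490P', 'M99Q', 'Q934I', 'V161A', 'Y652N']
Mutations(Kappa) = ['A216Y', 'A704N', 'G985D', 'H490P', 'M99Q', 'Q934I', 'V161A', 'Y652N']
Intersection: ['A216Y', 'A704N', 'M99Q', 'P564C', 'Q934I', 'R308L', 'V161A', 'V714M', 'Y652N'] ∩ ['A216Y', 'A704N', 'G985D', 'H490P', 'M99Q', 'Q934I', 'V161A', 'Y652N'] = ['A216Y', 'A704N', 'M99Q', 'Q934I', 'V161A', 'Y652N']

Answer: A216Y,A704N,M99Q,Q934I,V161A,Y652N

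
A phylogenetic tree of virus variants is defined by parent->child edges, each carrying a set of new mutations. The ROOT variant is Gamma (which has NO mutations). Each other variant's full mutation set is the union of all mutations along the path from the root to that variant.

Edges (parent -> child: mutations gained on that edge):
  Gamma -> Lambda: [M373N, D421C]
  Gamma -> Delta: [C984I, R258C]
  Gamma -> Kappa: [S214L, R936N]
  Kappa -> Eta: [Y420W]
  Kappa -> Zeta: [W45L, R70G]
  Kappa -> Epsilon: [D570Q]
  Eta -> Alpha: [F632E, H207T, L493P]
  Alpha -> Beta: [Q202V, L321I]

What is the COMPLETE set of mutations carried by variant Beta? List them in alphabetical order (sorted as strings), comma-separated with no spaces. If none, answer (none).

At Gamma: gained [] -> total []
At Kappa: gained ['S214L', 'R936N'] -> total ['R936N', 'S214L']
At Eta: gained ['Y420W'] -> total ['R936N', 'S214L', 'Y420W']
At Alpha: gained ['F632E', 'H207T', 'L493P'] -> total ['F632E', 'H207T', 'L493P', 'R936N', 'S214L', 'Y420W']
At Beta: gained ['Q202V', 'L321I'] -> total ['F632E', 'H207T', 'L321I', 'L493P', 'Q202V', 'R936N', 'S214L', 'Y420W']

Answer: F632E,H207T,L321I,L493P,Q202V,R936N,S214L,Y420W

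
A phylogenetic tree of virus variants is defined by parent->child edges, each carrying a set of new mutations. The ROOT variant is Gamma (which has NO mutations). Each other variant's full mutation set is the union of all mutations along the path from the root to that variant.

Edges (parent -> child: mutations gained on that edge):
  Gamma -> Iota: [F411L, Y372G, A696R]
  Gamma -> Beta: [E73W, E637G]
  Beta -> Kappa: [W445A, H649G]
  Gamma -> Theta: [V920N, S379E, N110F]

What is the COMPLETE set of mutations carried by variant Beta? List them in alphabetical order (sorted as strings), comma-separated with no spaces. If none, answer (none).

Answer: E637G,E73W

Derivation:
At Gamma: gained [] -> total []
At Beta: gained ['E73W', 'E637G'] -> total ['E637G', 'E73W']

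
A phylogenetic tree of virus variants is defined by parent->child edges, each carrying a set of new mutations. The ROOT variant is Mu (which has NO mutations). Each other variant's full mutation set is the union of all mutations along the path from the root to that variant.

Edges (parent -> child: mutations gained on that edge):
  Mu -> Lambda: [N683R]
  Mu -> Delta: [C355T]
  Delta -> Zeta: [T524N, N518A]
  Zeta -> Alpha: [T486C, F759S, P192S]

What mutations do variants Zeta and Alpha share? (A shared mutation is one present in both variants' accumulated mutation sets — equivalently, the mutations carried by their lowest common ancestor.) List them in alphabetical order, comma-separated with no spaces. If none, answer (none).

Accumulating mutations along path to Zeta:
  At Mu: gained [] -> total []
  At Delta: gained ['C355T'] -> total ['C355T']
  At Zeta: gained ['T524N', 'N518A'] -> total ['C355T', 'N518A', 'T524N']
Mutations(Zeta) = ['C355T', 'N518A', 'T524N']
Accumulating mutations along path to Alpha:
  At Mu: gained [] -> total []
  At Delta: gained ['C355T'] -> total ['C355T']
  At Zeta: gained ['T524N', 'N518A'] -> total ['C355T', 'N518A', 'T524N']
  At Alpha: gained ['T486C', 'F759S', 'P192S'] -> total ['C355T', 'F759S', 'N518A', 'P192S', 'T486C', 'T524N']
Mutations(Alpha) = ['C355T', 'F759S', 'N518A', 'P192S', 'T486C', 'T524N']
Intersection: ['C355T', 'N518A', 'T524N'] ∩ ['C355T', 'F759S', 'N518A', 'P192S', 'T486C', 'T524N'] = ['C355T', 'N518A', 'T524N']

Answer: C355T,N518A,T524N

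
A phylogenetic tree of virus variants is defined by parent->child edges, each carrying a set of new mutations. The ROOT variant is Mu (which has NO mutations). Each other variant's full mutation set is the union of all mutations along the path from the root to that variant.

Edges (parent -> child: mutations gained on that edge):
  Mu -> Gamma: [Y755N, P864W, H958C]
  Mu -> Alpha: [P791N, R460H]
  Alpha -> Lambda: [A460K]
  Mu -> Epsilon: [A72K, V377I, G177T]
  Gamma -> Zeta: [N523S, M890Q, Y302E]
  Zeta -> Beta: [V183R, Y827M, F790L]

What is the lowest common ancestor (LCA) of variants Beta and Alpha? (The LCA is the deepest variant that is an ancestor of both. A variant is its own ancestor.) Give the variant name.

Answer: Mu

Derivation:
Path from root to Beta: Mu -> Gamma -> Zeta -> Beta
  ancestors of Beta: {Mu, Gamma, Zeta, Beta}
Path from root to Alpha: Mu -> Alpha
  ancestors of Alpha: {Mu, Alpha}
Common ancestors: {Mu}
Walk up from Alpha: Alpha (not in ancestors of Beta), Mu (in ancestors of Beta)
Deepest common ancestor (LCA) = Mu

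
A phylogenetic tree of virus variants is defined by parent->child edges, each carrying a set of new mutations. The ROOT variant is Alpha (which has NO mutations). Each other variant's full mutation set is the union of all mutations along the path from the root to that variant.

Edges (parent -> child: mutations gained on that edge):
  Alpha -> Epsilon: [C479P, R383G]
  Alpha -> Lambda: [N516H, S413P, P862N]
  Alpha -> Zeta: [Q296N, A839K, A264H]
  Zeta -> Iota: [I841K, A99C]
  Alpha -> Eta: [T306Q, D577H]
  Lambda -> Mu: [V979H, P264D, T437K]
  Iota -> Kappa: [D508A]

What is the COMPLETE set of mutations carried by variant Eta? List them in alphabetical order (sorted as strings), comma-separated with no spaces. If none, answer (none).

Answer: D577H,T306Q

Derivation:
At Alpha: gained [] -> total []
At Eta: gained ['T306Q', 'D577H'] -> total ['D577H', 'T306Q']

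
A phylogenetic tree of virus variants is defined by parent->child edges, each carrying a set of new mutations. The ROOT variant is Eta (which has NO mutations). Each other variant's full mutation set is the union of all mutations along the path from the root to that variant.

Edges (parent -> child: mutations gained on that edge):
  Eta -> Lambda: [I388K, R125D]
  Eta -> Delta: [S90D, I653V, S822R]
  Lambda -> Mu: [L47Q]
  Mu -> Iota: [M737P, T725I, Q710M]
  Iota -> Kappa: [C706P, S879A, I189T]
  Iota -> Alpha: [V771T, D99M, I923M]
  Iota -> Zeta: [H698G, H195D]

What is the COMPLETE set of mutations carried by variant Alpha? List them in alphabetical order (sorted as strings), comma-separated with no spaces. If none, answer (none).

Answer: D99M,I388K,I923M,L47Q,M737P,Q710M,R125D,T725I,V771T

Derivation:
At Eta: gained [] -> total []
At Lambda: gained ['I388K', 'R125D'] -> total ['I388K', 'R125D']
At Mu: gained ['L47Q'] -> total ['I388K', 'L47Q', 'R125D']
At Iota: gained ['M737P', 'T725I', 'Q710M'] -> total ['I388K', 'L47Q', 'M737P', 'Q710M', 'R125D', 'T725I']
At Alpha: gained ['V771T', 'D99M', 'I923M'] -> total ['D99M', 'I388K', 'I923M', 'L47Q', 'M737P', 'Q710M', 'R125D', 'T725I', 'V771T']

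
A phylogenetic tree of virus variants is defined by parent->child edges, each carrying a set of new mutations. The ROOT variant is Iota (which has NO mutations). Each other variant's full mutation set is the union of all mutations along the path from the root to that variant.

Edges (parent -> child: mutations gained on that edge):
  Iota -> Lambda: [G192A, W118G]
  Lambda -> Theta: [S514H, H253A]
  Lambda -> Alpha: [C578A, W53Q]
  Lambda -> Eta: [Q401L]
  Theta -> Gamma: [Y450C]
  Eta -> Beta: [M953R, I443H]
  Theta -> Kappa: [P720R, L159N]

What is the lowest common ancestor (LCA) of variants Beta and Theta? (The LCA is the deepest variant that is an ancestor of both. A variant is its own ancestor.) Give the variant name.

Answer: Lambda

Derivation:
Path from root to Beta: Iota -> Lambda -> Eta -> Beta
  ancestors of Beta: {Iota, Lambda, Eta, Beta}
Path from root to Theta: Iota -> Lambda -> Theta
  ancestors of Theta: {Iota, Lambda, Theta}
Common ancestors: {Iota, Lambda}
Walk up from Theta: Theta (not in ancestors of Beta), Lambda (in ancestors of Beta), Iota (in ancestors of Beta)
Deepest common ancestor (LCA) = Lambda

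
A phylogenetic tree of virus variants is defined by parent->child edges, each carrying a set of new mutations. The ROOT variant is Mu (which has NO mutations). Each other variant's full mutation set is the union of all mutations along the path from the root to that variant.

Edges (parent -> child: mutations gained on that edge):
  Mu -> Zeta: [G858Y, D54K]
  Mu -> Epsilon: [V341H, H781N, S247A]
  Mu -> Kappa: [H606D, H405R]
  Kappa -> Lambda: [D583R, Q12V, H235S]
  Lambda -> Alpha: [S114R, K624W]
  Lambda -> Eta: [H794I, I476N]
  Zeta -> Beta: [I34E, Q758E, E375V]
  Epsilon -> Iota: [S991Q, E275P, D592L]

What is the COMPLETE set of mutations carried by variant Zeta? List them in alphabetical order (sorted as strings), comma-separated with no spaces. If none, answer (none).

Answer: D54K,G858Y

Derivation:
At Mu: gained [] -> total []
At Zeta: gained ['G858Y', 'D54K'] -> total ['D54K', 'G858Y']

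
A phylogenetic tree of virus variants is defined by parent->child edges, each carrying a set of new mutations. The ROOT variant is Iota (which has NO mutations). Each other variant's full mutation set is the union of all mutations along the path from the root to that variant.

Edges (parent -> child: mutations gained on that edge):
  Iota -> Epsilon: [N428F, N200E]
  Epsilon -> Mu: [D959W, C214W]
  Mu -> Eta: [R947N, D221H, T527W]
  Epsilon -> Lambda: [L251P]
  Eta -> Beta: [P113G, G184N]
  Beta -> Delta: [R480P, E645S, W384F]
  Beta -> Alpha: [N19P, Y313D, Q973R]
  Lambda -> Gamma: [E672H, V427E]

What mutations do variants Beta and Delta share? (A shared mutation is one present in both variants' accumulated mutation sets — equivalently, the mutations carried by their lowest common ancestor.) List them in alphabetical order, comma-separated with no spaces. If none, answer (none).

Answer: C214W,D221H,D959W,G184N,N200E,N428F,P113G,R947N,T527W

Derivation:
Accumulating mutations along path to Beta:
  At Iota: gained [] -> total []
  At Epsilon: gained ['N428F', 'N200E'] -> total ['N200E', 'N428F']
  At Mu: gained ['D959W', 'C214W'] -> total ['C214W', 'D959W', 'N200E', 'N428F']
  At Eta: gained ['R947N', 'D221H', 'T527W'] -> total ['C214W', 'D221H', 'D959W', 'N200E', 'N428F', 'R947N', 'T527W']
  At Beta: gained ['P113G', 'G184N'] -> total ['C214W', 'D221H', 'D959W', 'G184N', 'N200E', 'N428F', 'P113G', 'R947N', 'T527W']
Mutations(Beta) = ['C214W', 'D221H', 'D959W', 'G184N', 'N200E', 'N428F', 'P113G', 'R947N', 'T527W']
Accumulating mutations along path to Delta:
  At Iota: gained [] -> total []
  At Epsilon: gained ['N428F', 'N200E'] -> total ['N200E', 'N428F']
  At Mu: gained ['D959W', 'C214W'] -> total ['C214W', 'D959W', 'N200E', 'N428F']
  At Eta: gained ['R947N', 'D221H', 'T527W'] -> total ['C214W', 'D221H', 'D959W', 'N200E', 'N428F', 'R947N', 'T527W']
  At Beta: gained ['P113G', 'G184N'] -> total ['C214W', 'D221H', 'D959W', 'G184N', 'N200E', 'N428F', 'P113G', 'R947N', 'T527W']
  At Delta: gained ['R480P', 'E645S', 'W384F'] -> total ['C214W', 'D221H', 'D959W', 'E645S', 'G184N', 'N200E', 'N428F', 'P113G', 'R480P', 'R947N', 'T527W', 'W384F']
Mutations(Delta) = ['C214W', 'D221H', 'D959W', 'E645S', 'G184N', 'N200E', 'N428F', 'P113G', 'R480P', 'R947N', 'T527W', 'W384F']
Intersection: ['C214W', 'D221H', 'D959W', 'G184N', 'N200E', 'N428F', 'P113G', 'R947N', 'T527W'] ∩ ['C214W', 'D221H', 'D959W', 'E645S', 'G184N', 'N200E', 'N428F', 'P113G', 'R480P', 'R947N', 'T527W', 'W384F'] = ['C214W', 'D221H', 'D959W', 'G184N', 'N200E', 'N428F', 'P113G', 'R947N', 'T527W']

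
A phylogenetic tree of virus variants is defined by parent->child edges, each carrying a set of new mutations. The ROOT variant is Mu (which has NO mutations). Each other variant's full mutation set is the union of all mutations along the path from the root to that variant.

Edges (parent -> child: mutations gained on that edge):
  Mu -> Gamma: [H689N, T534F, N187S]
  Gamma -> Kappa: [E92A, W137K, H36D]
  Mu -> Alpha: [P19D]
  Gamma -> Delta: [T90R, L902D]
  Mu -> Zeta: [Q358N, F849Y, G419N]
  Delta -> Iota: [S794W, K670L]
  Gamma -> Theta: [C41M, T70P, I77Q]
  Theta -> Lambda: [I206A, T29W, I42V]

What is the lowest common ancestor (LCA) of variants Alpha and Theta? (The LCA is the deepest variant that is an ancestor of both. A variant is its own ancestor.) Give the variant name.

Path from root to Alpha: Mu -> Alpha
  ancestors of Alpha: {Mu, Alpha}
Path from root to Theta: Mu -> Gamma -> Theta
  ancestors of Theta: {Mu, Gamma, Theta}
Common ancestors: {Mu}
Walk up from Theta: Theta (not in ancestors of Alpha), Gamma (not in ancestors of Alpha), Mu (in ancestors of Alpha)
Deepest common ancestor (LCA) = Mu

Answer: Mu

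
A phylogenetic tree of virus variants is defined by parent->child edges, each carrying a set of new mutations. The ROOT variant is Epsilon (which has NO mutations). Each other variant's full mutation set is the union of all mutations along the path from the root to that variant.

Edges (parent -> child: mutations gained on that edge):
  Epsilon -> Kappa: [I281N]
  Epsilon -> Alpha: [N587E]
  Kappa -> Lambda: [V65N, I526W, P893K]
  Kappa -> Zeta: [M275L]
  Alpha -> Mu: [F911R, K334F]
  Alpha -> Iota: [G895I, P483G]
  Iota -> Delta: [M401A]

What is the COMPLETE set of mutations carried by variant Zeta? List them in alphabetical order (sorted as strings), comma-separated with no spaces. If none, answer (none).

Answer: I281N,M275L

Derivation:
At Epsilon: gained [] -> total []
At Kappa: gained ['I281N'] -> total ['I281N']
At Zeta: gained ['M275L'] -> total ['I281N', 'M275L']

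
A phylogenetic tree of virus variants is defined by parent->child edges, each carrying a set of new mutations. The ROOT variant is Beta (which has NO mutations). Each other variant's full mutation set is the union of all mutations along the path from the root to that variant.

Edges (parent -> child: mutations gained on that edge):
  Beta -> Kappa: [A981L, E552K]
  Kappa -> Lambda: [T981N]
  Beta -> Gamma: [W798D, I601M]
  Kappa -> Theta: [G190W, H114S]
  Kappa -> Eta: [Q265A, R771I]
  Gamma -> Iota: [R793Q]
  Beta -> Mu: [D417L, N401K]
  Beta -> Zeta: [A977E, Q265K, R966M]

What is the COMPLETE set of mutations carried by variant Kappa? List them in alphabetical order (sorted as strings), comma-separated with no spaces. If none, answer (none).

Answer: A981L,E552K

Derivation:
At Beta: gained [] -> total []
At Kappa: gained ['A981L', 'E552K'] -> total ['A981L', 'E552K']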